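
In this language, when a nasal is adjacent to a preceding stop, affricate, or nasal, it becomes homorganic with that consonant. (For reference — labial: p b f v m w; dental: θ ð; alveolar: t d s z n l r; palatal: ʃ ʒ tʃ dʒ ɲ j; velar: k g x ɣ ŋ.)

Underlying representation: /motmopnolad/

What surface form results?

[motnopmolad]

/m/ after /t/ (alveolar) → [n]
/n/ after /p/ (labial) → [m]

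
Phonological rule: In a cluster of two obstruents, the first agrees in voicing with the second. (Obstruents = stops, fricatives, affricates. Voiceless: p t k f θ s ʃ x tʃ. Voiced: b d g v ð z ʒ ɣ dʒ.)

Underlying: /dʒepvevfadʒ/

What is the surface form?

[dʒebveffadʒ]

/p/ before /v/ (voiced) → [b]
/v/ before /f/ (voiceless) → [f]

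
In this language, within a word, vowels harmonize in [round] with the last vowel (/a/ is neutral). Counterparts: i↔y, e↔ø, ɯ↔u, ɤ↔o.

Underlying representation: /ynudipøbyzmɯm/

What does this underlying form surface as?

/y/ harmonizes with /ɯ/ ([-round]) → [i]
/u/ harmonizes with /ɯ/ ([-round]) → [ɯ]
/ø/ harmonizes with /ɯ/ ([-round]) → [e]
/y/ harmonizes with /ɯ/ ([-round]) → [i]

[inɯdipebizmɯm]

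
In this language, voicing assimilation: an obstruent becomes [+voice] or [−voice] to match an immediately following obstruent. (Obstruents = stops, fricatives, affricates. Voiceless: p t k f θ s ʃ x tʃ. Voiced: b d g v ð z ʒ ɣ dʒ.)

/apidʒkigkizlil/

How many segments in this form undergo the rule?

2

/dʒ/ before /k/ (voiceless) → [tʃ]
/g/ before /k/ (voiceless) → [k]
2 segments change.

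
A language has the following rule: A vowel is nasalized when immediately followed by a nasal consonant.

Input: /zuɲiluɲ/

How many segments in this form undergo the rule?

2

/u/ before nasal /ɲ/ → [ũ]
/u/ before nasal /ɲ/ → [ũ]
2 segments change.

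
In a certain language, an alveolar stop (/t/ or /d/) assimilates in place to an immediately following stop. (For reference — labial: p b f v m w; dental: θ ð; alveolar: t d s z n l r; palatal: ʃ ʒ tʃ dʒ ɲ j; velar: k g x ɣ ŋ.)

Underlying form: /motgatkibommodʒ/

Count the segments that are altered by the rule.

2

/t/ before /g/ (velar) → [k]
/t/ before /k/ (velar) → [k]
2 segments change.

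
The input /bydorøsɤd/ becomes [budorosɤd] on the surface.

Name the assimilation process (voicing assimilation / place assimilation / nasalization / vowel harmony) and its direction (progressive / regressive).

/y/→[u] /ø/→[o].
Vowels agree with the last vowel, so the harmony is regressive.

vowel harmony, regressive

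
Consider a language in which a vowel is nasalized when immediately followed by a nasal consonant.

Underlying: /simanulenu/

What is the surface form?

[sĩmãnulẽnu]

/i/ before nasal /m/ → [ĩ]
/a/ before nasal /n/ → [ã]
/e/ before nasal /n/ → [ẽ]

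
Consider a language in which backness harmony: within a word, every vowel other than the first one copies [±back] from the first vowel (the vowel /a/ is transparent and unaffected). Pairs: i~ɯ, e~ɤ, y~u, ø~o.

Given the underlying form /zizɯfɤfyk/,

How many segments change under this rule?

/ɯ/ harmonizes with /i/ ([-back]) → [i]
/ɤ/ harmonizes with /i/ ([-back]) → [e]
2 segments change.

2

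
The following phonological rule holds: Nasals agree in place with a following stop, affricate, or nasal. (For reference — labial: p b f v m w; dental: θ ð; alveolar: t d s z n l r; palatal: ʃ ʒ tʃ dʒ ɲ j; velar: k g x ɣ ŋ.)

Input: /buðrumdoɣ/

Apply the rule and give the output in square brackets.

[buðrundoɣ]

/m/ before /d/ (alveolar) → [n]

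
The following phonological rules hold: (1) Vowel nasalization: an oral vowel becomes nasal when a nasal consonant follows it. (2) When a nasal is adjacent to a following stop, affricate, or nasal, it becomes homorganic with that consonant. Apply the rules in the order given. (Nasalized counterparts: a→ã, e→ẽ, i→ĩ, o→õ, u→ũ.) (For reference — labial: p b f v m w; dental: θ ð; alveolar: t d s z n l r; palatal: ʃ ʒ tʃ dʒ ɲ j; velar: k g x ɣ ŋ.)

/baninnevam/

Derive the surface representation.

[bãnĩnnevãm]

Rule 1: /a/ before nasal /n/ → [ã]
Rule 1: /i/ before nasal /n/ → [ĩ]
Rule 1: /a/ before nasal /m/ → [ã]
After rule 1: bãnĩnnevãm
Rule 2: no segment meets the rule's conditions; no change.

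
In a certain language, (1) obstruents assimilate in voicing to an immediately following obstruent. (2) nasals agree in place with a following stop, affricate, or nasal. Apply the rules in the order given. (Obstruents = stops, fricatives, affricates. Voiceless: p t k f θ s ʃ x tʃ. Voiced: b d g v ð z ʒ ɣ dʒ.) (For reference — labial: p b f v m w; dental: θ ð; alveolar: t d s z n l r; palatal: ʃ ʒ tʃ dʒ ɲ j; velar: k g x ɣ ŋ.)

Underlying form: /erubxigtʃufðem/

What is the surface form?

[erupxiktʃuvðem]

Rule 1: /b/ before /x/ (voiceless) → [p]
Rule 1: /g/ before /tʃ/ (voiceless) → [k]
Rule 1: /f/ before /ð/ (voiced) → [v]
After rule 1: erupxiktʃuvðem
Rule 2: no segment meets the rule's conditions; no change.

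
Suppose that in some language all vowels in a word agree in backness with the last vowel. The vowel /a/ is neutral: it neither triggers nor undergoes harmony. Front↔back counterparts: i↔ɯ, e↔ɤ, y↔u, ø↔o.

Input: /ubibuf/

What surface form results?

[ubɯbuf]

/i/ harmonizes with /u/ ([+back]) → [ɯ]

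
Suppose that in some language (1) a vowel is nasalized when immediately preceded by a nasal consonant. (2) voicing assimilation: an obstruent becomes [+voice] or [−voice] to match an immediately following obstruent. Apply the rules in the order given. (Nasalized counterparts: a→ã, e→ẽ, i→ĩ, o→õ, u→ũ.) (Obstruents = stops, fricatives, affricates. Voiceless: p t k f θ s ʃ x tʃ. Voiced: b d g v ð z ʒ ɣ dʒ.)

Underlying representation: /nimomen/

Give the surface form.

Rule 1: /i/ after nasal /n/ → [ĩ]
Rule 1: /o/ after nasal /m/ → [õ]
Rule 1: /e/ after nasal /m/ → [ẽ]
After rule 1: nĩmõmẽn
Rule 2: no segment meets the rule's conditions; no change.

[nĩmõmẽn]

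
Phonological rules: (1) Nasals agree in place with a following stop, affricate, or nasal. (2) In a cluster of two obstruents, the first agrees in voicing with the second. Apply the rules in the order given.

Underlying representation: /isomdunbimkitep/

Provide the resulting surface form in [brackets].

[isondumbiŋkitep]

Rule 1: /m/ before /d/ (alveolar) → [n]
Rule 1: /n/ before /b/ (labial) → [m]
Rule 1: /m/ before /k/ (velar) → [ŋ]
After rule 1: isondumbiŋkitep
Rule 2: no segment meets the rule's conditions; no change.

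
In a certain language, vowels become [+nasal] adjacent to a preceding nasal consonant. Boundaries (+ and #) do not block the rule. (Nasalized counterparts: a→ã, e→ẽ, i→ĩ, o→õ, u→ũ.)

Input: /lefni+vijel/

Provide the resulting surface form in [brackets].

[lefnĩ+vijel]

/i/ after nasal /n/ → [ĩ]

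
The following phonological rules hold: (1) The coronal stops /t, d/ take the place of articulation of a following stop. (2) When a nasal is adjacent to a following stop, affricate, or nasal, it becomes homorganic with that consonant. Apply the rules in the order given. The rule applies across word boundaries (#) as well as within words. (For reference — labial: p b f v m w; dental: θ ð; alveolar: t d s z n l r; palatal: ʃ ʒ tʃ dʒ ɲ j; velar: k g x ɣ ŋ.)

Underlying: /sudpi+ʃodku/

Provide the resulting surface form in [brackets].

[subpi+ʃogku]

Rule 1: /d/ before /p/ (labial) → [b]
Rule 1: /d/ before /k/ (velar) → [g]
After rule 1: subpi+ʃogku
Rule 2: no segment meets the rule's conditions; no change.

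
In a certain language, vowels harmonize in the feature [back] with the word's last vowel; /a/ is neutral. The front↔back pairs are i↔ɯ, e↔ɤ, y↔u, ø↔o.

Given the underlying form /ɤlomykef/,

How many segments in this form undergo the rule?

2

/ɤ/ harmonizes with /e/ ([-back]) → [e]
/o/ harmonizes with /e/ ([-back]) → [ø]
2 segments change.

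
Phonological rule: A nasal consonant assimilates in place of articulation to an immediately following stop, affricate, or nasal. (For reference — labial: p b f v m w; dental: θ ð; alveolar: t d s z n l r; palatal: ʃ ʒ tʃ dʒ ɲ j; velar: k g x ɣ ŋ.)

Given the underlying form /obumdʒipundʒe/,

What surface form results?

/m/ before /dʒ/ (palatal) → [ɲ]
/n/ before /dʒ/ (palatal) → [ɲ]

[obuɲdʒipuɲdʒe]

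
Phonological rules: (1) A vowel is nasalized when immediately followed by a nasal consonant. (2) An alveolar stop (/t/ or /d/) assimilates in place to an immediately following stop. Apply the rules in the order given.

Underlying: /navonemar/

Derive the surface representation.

[navõnẽmar]

Rule 1: /o/ before nasal /n/ → [õ]
Rule 1: /e/ before nasal /m/ → [ẽ]
After rule 1: navõnẽmar
Rule 2: no segment meets the rule's conditions; no change.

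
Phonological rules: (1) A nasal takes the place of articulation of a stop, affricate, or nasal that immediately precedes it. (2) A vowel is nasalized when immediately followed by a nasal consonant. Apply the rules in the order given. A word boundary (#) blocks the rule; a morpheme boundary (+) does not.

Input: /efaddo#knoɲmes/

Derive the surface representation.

Rule 1: /n/ after /k/ (velar) → [ŋ]
Rule 1: /m/ after /ɲ/ (palatal) → [ɲ]
After rule 1: efaddo#kŋoɲɲes
Rule 2: /o/ before nasal /ɲ/ → [õ]

[efaddo#kŋõɲɲes]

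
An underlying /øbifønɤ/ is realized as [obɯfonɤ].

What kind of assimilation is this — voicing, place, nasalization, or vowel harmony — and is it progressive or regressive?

vowel harmony, regressive

/ø/→[o] /i/→[ɯ] /ø/→[o].
Vowels agree with the last vowel, so the harmony is regressive.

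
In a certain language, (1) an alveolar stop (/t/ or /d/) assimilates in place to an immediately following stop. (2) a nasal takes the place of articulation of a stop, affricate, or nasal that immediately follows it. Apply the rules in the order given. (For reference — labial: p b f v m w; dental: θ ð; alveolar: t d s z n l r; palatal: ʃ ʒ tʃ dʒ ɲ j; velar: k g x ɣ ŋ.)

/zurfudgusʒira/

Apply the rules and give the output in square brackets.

Rule 1: /d/ before /g/ (velar) → [g]
After rule 1: zurfuggusʒira
Rule 2: no segment meets the rule's conditions; no change.

[zurfuggusʒira]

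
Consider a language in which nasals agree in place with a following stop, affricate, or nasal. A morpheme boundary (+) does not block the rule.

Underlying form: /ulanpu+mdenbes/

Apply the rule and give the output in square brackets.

/n/ before /p/ (labial) → [m]
/m/ before /d/ (alveolar) → [n]
/n/ before /b/ (labial) → [m]

[ulampu+ndembes]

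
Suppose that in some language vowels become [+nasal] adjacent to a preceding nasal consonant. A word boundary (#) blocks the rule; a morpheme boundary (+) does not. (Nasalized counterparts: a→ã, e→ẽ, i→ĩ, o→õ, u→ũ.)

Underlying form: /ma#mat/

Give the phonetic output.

[mã#mãt]

/a/ after nasal /m/ → [ã]
/a/ after nasal /m/ → [ã]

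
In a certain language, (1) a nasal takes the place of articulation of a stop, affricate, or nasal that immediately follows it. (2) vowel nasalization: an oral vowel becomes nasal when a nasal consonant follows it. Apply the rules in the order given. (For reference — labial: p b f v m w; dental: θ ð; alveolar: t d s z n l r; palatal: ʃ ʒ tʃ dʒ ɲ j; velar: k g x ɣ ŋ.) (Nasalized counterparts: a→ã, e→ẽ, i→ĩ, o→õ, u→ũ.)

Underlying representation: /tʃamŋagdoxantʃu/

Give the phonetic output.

Rule 1: /m/ before /ŋ/ (velar) → [ŋ]
Rule 1: /n/ before /tʃ/ (palatal) → [ɲ]
After rule 1: tʃaŋŋagdoxaɲtʃu
Rule 2: /a/ before nasal /ŋ/ → [ã]
Rule 2: /a/ before nasal /ɲ/ → [ã]

[tʃãŋŋagdoxãɲtʃu]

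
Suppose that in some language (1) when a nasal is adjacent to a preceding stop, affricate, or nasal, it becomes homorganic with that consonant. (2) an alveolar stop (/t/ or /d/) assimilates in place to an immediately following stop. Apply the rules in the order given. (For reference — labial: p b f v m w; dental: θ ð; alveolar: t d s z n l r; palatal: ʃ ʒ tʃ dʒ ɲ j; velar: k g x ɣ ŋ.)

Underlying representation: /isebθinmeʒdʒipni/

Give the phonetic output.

Rule 1: /m/ after /n/ (alveolar) → [n]
Rule 1: /n/ after /p/ (labial) → [m]
After rule 1: isebθinneʒdʒipmi
Rule 2: no segment meets the rule's conditions; no change.

[isebθinneʒdʒipmi]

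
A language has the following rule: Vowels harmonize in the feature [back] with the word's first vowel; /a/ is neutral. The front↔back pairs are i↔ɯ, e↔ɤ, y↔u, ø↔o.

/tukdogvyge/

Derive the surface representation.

[tukdogvugɤ]

/y/ harmonizes with /u/ ([+back]) → [u]
/e/ harmonizes with /u/ ([+back]) → [ɤ]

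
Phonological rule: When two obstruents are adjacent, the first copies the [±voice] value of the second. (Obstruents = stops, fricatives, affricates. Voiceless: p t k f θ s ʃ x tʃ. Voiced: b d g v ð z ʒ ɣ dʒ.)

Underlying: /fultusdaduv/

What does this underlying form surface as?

[fultuzdaduv]

/s/ before /d/ (voiced) → [z]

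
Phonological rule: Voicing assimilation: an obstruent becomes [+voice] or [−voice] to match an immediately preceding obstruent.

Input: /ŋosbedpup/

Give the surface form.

[ŋospedbup]

/b/ after /s/ (voiceless) → [p]
/p/ after /d/ (voiced) → [b]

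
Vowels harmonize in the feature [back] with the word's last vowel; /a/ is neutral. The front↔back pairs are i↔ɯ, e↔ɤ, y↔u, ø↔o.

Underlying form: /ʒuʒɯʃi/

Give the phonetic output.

/u/ harmonizes with /i/ ([-back]) → [y]
/ɯ/ harmonizes with /i/ ([-back]) → [i]

[ʒyʒiʃi]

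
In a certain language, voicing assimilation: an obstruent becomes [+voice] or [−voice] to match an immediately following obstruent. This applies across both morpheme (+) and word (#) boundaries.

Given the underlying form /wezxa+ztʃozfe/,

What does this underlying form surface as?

/z/ before /x/ (voiceless) → [s]
/z/ before /tʃ/ (voiceless) → [s]
/z/ before /f/ (voiceless) → [s]

[wesxa+stʃosfe]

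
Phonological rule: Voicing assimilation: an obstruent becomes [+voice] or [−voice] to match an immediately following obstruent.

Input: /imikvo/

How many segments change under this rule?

1

/k/ before /v/ (voiced) → [g]
1 segment changes.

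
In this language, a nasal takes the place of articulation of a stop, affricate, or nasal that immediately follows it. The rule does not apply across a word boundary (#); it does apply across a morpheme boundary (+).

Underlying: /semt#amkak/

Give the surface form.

/m/ before /t/ (alveolar) → [n]
/m/ before /k/ (velar) → [ŋ]

[sent#aŋkak]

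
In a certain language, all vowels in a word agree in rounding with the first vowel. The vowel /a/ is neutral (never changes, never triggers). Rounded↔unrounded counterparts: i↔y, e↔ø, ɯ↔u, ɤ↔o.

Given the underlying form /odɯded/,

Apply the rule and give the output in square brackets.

/ɯ/ harmonizes with /o/ ([+round]) → [u]
/e/ harmonizes with /o/ ([+round]) → [ø]

[odudød]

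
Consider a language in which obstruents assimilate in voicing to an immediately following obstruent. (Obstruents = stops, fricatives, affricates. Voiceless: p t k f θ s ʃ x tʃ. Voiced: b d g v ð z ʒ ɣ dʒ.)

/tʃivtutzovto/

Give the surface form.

[tʃiftudzofto]

/v/ before /t/ (voiceless) → [f]
/t/ before /z/ (voiced) → [d]
/v/ before /t/ (voiceless) → [f]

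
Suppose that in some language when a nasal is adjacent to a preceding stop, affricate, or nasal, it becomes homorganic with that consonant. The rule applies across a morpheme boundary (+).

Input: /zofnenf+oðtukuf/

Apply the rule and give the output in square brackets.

no segment meets the rule's conditions; no change.

[zofnenf+oðtukuf]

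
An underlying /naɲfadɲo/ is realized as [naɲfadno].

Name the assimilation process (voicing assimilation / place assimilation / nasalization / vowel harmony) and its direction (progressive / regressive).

/ɲ/→[n].
Each target copies a feature from the preceding segment, so the direction is progressive.

place assimilation, progressive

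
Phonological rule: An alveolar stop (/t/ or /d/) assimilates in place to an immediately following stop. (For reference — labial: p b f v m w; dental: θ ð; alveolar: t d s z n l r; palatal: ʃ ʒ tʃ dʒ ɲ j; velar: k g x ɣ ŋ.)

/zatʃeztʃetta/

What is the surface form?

no segment meets the rule's conditions; no change.

[zatʃeztʃetta]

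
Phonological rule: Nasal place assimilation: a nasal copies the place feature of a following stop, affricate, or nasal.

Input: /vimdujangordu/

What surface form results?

/m/ before /d/ (alveolar) → [n]
/n/ before /g/ (velar) → [ŋ]

[vindujaŋgordu]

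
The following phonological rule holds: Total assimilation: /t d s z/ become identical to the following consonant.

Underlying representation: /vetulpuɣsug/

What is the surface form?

no segment meets the rule's conditions; no change.

[vetulpuɣsug]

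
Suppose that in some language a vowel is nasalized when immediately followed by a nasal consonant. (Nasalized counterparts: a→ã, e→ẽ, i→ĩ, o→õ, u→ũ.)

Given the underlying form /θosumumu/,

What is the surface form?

[θosũmũmu]

/u/ before nasal /m/ → [ũ]
/u/ before nasal /m/ → [ũ]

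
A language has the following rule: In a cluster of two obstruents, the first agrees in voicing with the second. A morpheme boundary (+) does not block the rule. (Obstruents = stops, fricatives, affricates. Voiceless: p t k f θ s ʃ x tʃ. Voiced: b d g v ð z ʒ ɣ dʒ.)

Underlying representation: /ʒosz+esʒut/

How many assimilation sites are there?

/s/ before /z/ (voiced) → [z]
/s/ before /ʒ/ (voiced) → [z]
2 segments change.

2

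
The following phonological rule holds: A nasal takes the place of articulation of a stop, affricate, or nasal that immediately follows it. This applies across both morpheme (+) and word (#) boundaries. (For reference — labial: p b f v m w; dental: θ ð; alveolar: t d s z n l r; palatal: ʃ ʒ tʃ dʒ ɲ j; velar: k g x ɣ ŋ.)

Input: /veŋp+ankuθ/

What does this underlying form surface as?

[vemp+aŋkuθ]

/ŋ/ before /p/ (labial) → [m]
/n/ before /k/ (velar) → [ŋ]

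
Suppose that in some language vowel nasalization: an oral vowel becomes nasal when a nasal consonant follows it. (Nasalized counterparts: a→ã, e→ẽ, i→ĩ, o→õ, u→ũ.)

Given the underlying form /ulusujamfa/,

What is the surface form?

/a/ before nasal /m/ → [ã]

[ulusujãmfa]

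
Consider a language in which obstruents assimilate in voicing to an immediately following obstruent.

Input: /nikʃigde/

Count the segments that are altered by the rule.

0

No segment meets the rule's conditions.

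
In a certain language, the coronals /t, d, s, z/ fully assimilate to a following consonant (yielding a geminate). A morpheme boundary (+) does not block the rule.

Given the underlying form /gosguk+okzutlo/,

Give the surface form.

[gogguk+okzullo]

/s/ before /g/ → [g] (total assimilation)
/t/ before /l/ → [l] (total assimilation)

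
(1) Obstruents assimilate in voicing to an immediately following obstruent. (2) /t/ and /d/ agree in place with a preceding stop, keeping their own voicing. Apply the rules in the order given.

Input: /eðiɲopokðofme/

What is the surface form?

[eðiɲopogðofme]

Rule 1: /k/ before /ð/ (voiced) → [g]
After rule 1: eðiɲopogðofme
Rule 2: no segment meets the rule's conditions; no change.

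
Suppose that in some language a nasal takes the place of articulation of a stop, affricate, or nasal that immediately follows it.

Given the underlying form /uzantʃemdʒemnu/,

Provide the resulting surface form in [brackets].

[uzaɲtʃeɲdʒennu]

/n/ before /tʃ/ (palatal) → [ɲ]
/m/ before /dʒ/ (palatal) → [ɲ]
/m/ before /n/ (alveolar) → [n]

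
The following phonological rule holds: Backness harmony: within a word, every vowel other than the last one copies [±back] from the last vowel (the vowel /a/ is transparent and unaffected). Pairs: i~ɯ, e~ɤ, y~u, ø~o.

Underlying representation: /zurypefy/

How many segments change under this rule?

/u/ harmonizes with /y/ ([-back]) → [y]
1 segment changes.

1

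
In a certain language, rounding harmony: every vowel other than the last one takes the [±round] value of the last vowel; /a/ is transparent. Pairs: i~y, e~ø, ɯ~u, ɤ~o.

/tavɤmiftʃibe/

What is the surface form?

no segment meets the rule's conditions; no change.

[tavɤmiftʃibe]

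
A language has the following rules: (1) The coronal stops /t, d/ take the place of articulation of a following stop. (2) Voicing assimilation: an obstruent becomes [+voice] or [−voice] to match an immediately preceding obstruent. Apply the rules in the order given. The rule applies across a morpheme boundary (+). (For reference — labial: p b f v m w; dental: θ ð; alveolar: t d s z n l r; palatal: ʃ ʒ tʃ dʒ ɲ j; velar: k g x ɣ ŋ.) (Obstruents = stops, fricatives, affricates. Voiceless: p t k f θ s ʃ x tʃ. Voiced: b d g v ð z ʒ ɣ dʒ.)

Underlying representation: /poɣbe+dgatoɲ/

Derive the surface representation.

[poɣbe+ggatoɲ]

Rule 1: /d/ before /g/ (velar) → [g]
After rule 1: poɣbe+ggatoɲ
Rule 2: no segment meets the rule's conditions; no change.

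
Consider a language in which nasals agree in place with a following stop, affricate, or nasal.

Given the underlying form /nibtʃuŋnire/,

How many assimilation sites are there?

1

/ŋ/ before /n/ (alveolar) → [n]
1 segment changes.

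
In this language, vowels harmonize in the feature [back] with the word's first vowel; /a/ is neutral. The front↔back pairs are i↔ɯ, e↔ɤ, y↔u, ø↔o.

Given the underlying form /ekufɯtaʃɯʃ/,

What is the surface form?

[ekyfitaʃiʃ]

/u/ harmonizes with /e/ ([-back]) → [y]
/ɯ/ harmonizes with /e/ ([-back]) → [i]
/ɯ/ harmonizes with /e/ ([-back]) → [i]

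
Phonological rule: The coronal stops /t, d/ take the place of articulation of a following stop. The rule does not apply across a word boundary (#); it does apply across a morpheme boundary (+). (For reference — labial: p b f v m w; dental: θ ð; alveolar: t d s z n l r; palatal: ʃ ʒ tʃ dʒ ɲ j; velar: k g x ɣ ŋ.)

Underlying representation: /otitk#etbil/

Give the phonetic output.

/t/ before /k/ (velar) → [k]
/t/ before /b/ (labial) → [p]

[otikk#epbil]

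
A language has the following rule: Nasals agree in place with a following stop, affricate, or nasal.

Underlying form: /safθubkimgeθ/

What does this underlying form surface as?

/m/ before /g/ (velar) → [ŋ]

[safθubkiŋgeθ]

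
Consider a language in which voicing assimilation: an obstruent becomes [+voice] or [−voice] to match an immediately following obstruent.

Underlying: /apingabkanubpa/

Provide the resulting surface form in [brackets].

[apingapkanuppa]

/b/ before /k/ (voiceless) → [p]
/b/ before /p/ (voiceless) → [p]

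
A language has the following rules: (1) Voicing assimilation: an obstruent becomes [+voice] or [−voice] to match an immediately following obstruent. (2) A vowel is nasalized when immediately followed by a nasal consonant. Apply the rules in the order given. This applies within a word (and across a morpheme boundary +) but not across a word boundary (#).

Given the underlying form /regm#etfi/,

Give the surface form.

[regm#etfi]

Rule 1: no segment meets the rule's conditions; no change.
After rule 1: regm#etfi
Rule 2: no segment meets the rule's conditions; no change.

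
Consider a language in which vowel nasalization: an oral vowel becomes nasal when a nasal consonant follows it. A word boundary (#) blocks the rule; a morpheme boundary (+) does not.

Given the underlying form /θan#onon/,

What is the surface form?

/a/ before nasal /n/ → [ã]
/o/ before nasal /n/ → [õ]
/o/ before nasal /n/ → [õ]

[θãn#õnõn]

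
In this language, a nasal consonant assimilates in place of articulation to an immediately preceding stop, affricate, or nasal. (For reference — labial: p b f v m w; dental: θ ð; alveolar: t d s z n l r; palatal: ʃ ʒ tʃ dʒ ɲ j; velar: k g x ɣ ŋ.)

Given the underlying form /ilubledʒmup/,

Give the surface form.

[ilubledʒɲup]

/m/ after /dʒ/ (palatal) → [ɲ]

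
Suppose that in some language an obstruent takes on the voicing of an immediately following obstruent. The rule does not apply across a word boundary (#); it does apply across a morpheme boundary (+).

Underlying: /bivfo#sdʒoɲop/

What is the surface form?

[biffo#zdʒoɲop]

/v/ before /f/ (voiceless) → [f]
/s/ before /dʒ/ (voiced) → [z]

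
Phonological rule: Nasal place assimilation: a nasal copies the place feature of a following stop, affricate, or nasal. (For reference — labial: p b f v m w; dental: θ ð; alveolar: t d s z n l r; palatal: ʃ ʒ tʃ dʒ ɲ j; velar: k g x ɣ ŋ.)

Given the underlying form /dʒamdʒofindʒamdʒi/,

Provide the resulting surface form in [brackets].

/m/ before /dʒ/ (palatal) → [ɲ]
/n/ before /dʒ/ (palatal) → [ɲ]
/m/ before /dʒ/ (palatal) → [ɲ]

[dʒaɲdʒofiɲdʒaɲdʒi]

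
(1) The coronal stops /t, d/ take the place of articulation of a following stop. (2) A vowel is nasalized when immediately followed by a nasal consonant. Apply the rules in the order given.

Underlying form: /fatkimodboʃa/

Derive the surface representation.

[fakkĩmobboʃa]

Rule 1: /t/ before /k/ (velar) → [k]
Rule 1: /d/ before /b/ (labial) → [b]
After rule 1: fakkimobboʃa
Rule 2: /i/ before nasal /m/ → [ĩ]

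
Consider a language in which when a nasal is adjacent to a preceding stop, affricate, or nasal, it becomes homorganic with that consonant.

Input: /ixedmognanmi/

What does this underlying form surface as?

[ixednogŋanni]

/m/ after /d/ (alveolar) → [n]
/n/ after /g/ (velar) → [ŋ]
/m/ after /n/ (alveolar) → [n]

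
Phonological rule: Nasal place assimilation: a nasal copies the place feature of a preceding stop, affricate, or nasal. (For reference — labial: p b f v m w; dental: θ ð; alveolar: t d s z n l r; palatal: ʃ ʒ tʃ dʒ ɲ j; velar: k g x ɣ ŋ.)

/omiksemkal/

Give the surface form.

no segment meets the rule's conditions; no change.

[omiksemkal]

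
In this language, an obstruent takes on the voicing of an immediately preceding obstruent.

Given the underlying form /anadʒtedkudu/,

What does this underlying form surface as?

/t/ after /dʒ/ (voiced) → [d]
/k/ after /d/ (voiced) → [g]

[anadʒdedgudu]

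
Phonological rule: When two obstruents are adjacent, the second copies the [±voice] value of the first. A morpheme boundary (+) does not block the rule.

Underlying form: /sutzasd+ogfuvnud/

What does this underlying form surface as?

[sutsast+ogvuvnud]

/z/ after /t/ (voiceless) → [s]
/d/ after /s/ (voiceless) → [t]
/f/ after /g/ (voiced) → [v]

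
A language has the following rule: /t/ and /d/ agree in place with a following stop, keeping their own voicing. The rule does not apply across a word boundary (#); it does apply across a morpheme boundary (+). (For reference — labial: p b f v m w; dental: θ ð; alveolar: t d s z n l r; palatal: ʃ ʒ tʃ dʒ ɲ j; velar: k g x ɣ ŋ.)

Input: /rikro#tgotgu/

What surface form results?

[rikro#kgokgu]

/t/ before /g/ (velar) → [k]
/t/ before /g/ (velar) → [k]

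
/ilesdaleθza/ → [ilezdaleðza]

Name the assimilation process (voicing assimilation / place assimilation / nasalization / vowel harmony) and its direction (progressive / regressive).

voicing assimilation, regressive

/s/→[z] /θ/→[ð].
Each target copies a feature from the following segment, so the direction is regressive.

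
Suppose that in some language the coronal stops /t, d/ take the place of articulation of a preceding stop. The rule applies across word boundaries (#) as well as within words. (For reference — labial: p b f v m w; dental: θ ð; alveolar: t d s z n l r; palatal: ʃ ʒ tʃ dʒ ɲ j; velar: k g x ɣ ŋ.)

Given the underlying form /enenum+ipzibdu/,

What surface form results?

/d/ after /b/ (labial) → [b]

[enenum+ipzibbu]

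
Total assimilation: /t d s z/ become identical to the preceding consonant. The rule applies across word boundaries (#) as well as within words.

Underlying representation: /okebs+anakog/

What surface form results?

[okebb+anakog]

/s/ after /b/ → [b] (total assimilation)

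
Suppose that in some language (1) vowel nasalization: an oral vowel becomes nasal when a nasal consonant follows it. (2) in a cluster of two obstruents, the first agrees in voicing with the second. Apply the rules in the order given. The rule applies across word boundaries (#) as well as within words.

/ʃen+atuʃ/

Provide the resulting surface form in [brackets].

Rule 1: /e/ before nasal /n/ → [ẽ]
After rule 1: ʃẽn+atuʃ
Rule 2: no segment meets the rule's conditions; no change.

[ʃẽn+atuʃ]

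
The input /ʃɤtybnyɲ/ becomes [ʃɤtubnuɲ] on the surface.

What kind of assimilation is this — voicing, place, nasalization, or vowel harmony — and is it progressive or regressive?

vowel harmony, progressive

/y/→[u] /y/→[u].
Vowels agree with the first vowel, so the harmony is progressive.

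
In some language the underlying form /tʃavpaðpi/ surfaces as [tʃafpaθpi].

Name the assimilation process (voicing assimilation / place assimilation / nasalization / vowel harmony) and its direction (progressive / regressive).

voicing assimilation, regressive

/v/→[f] /ð/→[θ].
Each target copies a feature from the following segment, so the direction is regressive.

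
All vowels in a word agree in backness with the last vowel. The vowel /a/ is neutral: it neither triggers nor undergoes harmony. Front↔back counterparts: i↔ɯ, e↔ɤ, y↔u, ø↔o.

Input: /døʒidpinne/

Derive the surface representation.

[døʒidpinne]

no segment meets the rule's conditions; no change.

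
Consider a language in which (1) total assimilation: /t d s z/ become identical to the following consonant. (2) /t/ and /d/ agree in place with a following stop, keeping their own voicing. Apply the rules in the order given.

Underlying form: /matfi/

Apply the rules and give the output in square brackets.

Rule 1: /t/ before /f/ → [f] (total assimilation)
After rule 1: maffi
Rule 2: no segment meets the rule's conditions; no change.

[maffi]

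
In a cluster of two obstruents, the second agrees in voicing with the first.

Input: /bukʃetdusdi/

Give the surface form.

[bukʃettusti]

/d/ after /t/ (voiceless) → [t]
/d/ after /s/ (voiceless) → [t]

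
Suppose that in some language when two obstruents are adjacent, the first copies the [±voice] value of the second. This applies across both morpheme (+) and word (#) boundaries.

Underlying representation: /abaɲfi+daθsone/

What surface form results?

[abaɲfi+daθsone]

no segment meets the rule's conditions; no change.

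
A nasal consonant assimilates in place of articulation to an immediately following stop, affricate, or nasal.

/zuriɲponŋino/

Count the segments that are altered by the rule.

/ɲ/ before /p/ (labial) → [m]
/n/ before /ŋ/ (velar) → [ŋ]
2 segments change.

2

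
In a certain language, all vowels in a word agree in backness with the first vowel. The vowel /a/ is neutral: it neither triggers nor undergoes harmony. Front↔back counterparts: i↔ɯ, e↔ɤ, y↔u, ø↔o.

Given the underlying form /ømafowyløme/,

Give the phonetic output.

[ømaføwyløme]

/o/ harmonizes with /ø/ ([-back]) → [ø]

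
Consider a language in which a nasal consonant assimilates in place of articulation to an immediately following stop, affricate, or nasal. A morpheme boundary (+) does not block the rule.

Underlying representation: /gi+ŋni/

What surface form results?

/ŋ/ before /n/ (alveolar) → [n]

[gi+nni]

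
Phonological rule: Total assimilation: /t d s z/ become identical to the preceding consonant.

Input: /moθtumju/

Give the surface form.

[moθθumju]

/t/ after /θ/ → [θ] (total assimilation)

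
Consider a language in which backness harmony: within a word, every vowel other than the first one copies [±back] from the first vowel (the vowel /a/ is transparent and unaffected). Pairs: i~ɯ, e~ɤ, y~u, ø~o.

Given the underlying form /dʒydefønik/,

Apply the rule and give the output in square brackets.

[dʒydefønik]

no segment meets the rule's conditions; no change.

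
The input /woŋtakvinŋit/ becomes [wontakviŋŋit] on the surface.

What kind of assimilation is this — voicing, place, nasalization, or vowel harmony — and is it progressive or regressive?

/ŋ/→[n] /n/→[ŋ].
Each target copies a feature from the following segment, so the direction is regressive.

place assimilation, regressive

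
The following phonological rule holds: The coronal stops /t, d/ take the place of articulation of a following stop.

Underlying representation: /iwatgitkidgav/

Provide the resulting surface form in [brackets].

/t/ before /g/ (velar) → [k]
/t/ before /k/ (velar) → [k]
/d/ before /g/ (velar) → [g]

[iwakgikkiggav]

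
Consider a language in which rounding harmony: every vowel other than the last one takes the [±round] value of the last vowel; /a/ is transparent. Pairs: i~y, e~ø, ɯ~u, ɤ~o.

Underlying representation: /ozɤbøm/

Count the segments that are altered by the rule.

/ɤ/ harmonizes with /ø/ ([+round]) → [o]
1 segment changes.

1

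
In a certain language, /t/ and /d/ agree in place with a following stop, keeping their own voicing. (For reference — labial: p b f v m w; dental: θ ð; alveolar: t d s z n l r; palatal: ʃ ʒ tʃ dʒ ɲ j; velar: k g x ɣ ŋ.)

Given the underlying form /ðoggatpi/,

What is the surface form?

/t/ before /p/ (labial) → [p]

[ðoggappi]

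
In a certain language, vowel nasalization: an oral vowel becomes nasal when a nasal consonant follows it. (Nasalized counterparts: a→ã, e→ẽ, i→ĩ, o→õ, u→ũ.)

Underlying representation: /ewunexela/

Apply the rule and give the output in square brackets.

[ewũnexela]

/u/ before nasal /n/ → [ũ]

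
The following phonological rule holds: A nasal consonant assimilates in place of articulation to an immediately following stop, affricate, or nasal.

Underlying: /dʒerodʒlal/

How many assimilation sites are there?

No segment meets the rule's conditions.

0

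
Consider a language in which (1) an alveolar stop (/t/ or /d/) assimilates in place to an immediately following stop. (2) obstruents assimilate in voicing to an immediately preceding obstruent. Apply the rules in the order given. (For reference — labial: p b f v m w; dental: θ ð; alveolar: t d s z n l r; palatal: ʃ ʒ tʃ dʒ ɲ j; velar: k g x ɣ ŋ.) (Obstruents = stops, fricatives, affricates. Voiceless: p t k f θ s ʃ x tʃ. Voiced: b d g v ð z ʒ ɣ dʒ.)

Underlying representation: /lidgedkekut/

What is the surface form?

[liggeggekut]

Rule 1: /d/ before /g/ (velar) → [g]
Rule 1: /d/ before /k/ (velar) → [g]
After rule 1: liggegkekut
Rule 2: /k/ after /g/ (voiced) → [g]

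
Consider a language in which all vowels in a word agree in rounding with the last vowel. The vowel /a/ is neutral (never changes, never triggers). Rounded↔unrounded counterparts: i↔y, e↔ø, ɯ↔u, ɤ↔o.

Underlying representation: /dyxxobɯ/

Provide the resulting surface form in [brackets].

[dixxɤbɯ]

/y/ harmonizes with /ɯ/ ([-round]) → [i]
/o/ harmonizes with /ɯ/ ([-round]) → [ɤ]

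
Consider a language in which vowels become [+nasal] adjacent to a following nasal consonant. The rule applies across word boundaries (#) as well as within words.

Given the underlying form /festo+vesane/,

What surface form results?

/a/ before nasal /n/ → [ã]

[festo+vesãne]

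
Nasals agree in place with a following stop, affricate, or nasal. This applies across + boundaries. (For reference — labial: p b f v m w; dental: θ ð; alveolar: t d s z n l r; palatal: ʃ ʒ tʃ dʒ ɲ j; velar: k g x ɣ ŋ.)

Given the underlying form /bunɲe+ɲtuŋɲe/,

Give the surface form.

[buɲɲe+ntuɲɲe]

/n/ before /ɲ/ (palatal) → [ɲ]
/ɲ/ before /t/ (alveolar) → [n]
/ŋ/ before /ɲ/ (palatal) → [ɲ]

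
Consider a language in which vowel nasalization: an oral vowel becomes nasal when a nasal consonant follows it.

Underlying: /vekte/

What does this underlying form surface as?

[vekte]

no segment meets the rule's conditions; no change.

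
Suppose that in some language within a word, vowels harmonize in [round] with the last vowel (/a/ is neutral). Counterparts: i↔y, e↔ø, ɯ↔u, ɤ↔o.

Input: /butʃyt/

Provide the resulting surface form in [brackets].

no segment meets the rule's conditions; no change.

[butʃyt]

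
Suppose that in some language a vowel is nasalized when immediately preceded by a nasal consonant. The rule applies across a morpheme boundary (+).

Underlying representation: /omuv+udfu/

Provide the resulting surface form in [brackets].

/u/ after nasal /m/ → [ũ]

[omũv+udfu]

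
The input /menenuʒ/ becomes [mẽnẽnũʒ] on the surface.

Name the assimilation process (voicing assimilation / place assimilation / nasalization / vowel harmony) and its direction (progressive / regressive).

nasalization, progressive

/e/→[ẽ] /e/→[ẽ] /u/→[ũ].
Each target copies a feature from the preceding segment, so the direction is progressive.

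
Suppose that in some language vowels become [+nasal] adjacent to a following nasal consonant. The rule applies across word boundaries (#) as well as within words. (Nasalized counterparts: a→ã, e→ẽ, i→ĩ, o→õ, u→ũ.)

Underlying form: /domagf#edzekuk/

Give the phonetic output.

/o/ before nasal /m/ → [õ]

[dõmagf#edzekuk]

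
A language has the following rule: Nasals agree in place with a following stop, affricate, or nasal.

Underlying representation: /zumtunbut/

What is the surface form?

[zuntumbut]

/m/ before /t/ (alveolar) → [n]
/n/ before /b/ (labial) → [m]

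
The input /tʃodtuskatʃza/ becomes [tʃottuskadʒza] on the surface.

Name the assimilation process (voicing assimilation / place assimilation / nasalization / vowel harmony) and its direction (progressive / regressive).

/d/→[t] /tʃ/→[dʒ].
Each target copies a feature from the following segment, so the direction is regressive.

voicing assimilation, regressive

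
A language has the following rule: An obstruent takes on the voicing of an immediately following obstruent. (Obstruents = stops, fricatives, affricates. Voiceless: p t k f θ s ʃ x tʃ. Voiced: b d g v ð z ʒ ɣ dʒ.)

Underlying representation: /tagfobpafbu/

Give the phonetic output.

[takfoppavbu]

/g/ before /f/ (voiceless) → [k]
/b/ before /p/ (voiceless) → [p]
/f/ before /b/ (voiced) → [v]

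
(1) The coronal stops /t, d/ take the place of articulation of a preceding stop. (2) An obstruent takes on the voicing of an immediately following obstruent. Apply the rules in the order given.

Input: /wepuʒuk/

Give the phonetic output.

Rule 1: no segment meets the rule's conditions; no change.
After rule 1: wepuʒuk
Rule 2: no segment meets the rule's conditions; no change.

[wepuʒuk]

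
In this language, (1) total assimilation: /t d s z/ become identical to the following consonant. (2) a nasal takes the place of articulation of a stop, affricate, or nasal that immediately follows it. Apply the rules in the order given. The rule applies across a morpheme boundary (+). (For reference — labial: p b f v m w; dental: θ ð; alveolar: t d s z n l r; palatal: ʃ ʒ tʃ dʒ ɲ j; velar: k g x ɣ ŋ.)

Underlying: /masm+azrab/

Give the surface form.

Rule 1: /s/ before /m/ → [m] (total assimilation)
Rule 1: /z/ before /r/ → [r] (total assimilation)
After rule 1: mamm+arrab
Rule 2: no segment meets the rule's conditions; no change.

[mamm+arrab]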